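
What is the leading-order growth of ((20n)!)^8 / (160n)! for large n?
((20n)!)^8/(160n)! ~ ((2π·20n)^(7/2) / sqrt(8)) · 8^(−8·20n)  →  0

Write N = 20n. Stirling: N! ~ sqrt(2π N)(N/e)^N and (8N)! ~ sqrt(2π·8N)·(8N/e)^(8N).
  (N!)^8/(8N)! ~ (2π N)^(8/2) (N/e)^(8N) / [sqrt(2π·8N) (8N/e)^(8N)]
     = (2π N)^(8/2) / sqrt(2π·8N) · (N/(8N))^(8N)
     = (2π N)^((8−1)/2) / sqrt(8) · 8^(−8N).
Since 8^8 > 1, the factor 8^(−8N) decays exponentially, so the ratio → 0. Substituting N = 20n gives the stated form.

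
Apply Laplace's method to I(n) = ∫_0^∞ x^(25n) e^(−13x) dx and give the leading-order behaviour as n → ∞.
I(n) ~ (sqrt(2π·25n) / 13) · (25n/(13e))^(25n)

Write the integrand as exp(25n ln x − 13x) and set f(x) = 25n ln x − 13x. Then f'(x) = 25n/x − 13 = 0 at x* = 25n/13, and f''(x*) = −25n/x*^2 = −13^2/(25n). Laplace's method (interior maximum) gives
  I(n) ~ e^(f(x*)) · sqrt(2π / |f''(x*)|)
        = exp(25n ln(25n/13) − 25n) · sqrt(2π · 25n / 13^2)
        = (25n/13)^(25n) e^(−25n) · sqrt(2π·25n) / 13
        = (sqrt(2π·25n) / 13) · (25n/(13e))^(25n).
This matches Γ(25n+1)/13^(25n+1) with Stirling applied to Γ.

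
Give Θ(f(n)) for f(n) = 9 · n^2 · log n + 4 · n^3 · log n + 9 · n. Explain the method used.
f(n) ∈ Θ(n^3 · log n)

Compare the terms by growth order. For large n, n^a · (log n)^b dominates n^a' · (log n)^b' iff a > a', or (a = a' and b > b'). Ranking the 3 terms shows the dominant one is 4 · n^3 · log n. Hence f(n) ∈ Θ(n^3 · log n).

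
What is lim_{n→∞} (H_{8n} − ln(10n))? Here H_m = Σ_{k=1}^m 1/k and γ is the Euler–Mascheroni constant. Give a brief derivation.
lim = ln(4/5) + γ

By Euler-Maclaurin, H_m = ln m + γ + O(1/m). So
  H_{8n} − ln(10n) = ln(8n) + γ − ln(10n) + O(1/n)
                       = ln(8/10) + γ + O(1/n).
Hence the limit is ln(8/10) + γ (= ln(4/5)).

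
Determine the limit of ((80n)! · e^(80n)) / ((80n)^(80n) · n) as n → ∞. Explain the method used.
lim = 0

Stirling: (80n)! ~ sqrt(2π·80n) · (80n/e)^(80n). Hence
  (80n)! · e^(80n) / (80n)^(80n) ~ sqrt(2π·80n).
Dividing by n: sqrt(2π·80n) / n = sqrt(2π·80) · n^((1−2)/2), so the expression behaves like sqrt(2π·80) · n^((1−2)/2) → 0.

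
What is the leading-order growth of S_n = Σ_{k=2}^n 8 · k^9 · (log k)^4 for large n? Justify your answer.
S_n ~ 4 · n^10 · (log n)^4 / 5

By integral comparison, S_n = ∫_1^n 8 · x^9 · (log x)^4 dx + O(n^9 · (log n)^4). For the integral, the leading term of ∫_1^n x^9 (log x)^4 dx is n^10/10 · (log n)^4 (by repeated integration by parts; each step lowers the log-exponent and produces a relatively O(1/log n) correction). Hence S_n ~ 4 · n^10 · (log n)^4 / 5.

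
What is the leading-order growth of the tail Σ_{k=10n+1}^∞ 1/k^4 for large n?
Σ_{k>10n} 1/k^4 ~ 1/(3 · (10n)^3)

Compare to the integral: ∫_{10n}^∞ x^(−4) dx = [−x^(−3)/3]_{10n}^∞ = 1/((4−1)·(10n)^3). Euler-Maclaurin then gives
  Σ_{k>10n} 1/k^4 = ∫_{10n}^∞ dx/x^4 − 1/(2·(10n)^4) + O(1/(10n)^5).
(Equivalently this is ζ(4) − Σ_{k≤10n} 1/k^4.)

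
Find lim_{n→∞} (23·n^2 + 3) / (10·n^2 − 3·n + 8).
lim = 23/10

For large n the leading n^2 terms dominate both numerator and denominator. Dividing top and bottom by n^2, every other term tends to 0, leaving 23/10.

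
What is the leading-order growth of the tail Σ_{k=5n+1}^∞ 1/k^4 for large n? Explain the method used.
Σ_{k>5n} 1/k^4 ~ 1/(3 · (5n)^3)

Compare to the integral: ∫_{5n}^∞ x^(−4) dx = [−x^(−3)/3]_{5n}^∞ = 1/((4−1)·(5n)^3). Euler-Maclaurin then gives
  Σ_{k>5n} 1/k^4 = ∫_{5n}^∞ dx/x^4 − 1/(2·(5n)^4) + O(1/(5n)^5).
(Equivalently this is ζ(4) − Σ_{k≤5n} 1/k^4.)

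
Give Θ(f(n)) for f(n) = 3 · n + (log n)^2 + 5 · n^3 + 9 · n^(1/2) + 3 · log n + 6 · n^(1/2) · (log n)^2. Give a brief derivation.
f(n) ∈ Θ(n^3)

Compare the terms by growth order. For large n, n^a · (log n)^b dominates n^a' · (log n)^b' iff a > a', or (a = a' and b > b'). Ranking the 6 terms shows the dominant one is 5 · n^3. Hence f(n) ∈ Θ(n^3).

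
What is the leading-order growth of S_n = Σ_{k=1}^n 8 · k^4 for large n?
S_n ~ 8 · n^5 / 5

By integral comparison (Euler-Maclaurin), Σ_{k=1}^n 8 · k^4 = 8 · ∫_0^n x^4 dx + O(n^4) = 8 · n^5/5 + O(n^4). (Equivalently, Faulhaber's formula gives the same leading term.)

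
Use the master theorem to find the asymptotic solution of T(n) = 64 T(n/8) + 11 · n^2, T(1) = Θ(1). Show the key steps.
T(n) = Θ(n^2 log n)

log_8 64 = 2, and f(n) = 11 · n^2 = Θ(n^(log_8 64)). This is Case 2 of the master theorem: T(n) = Θ(f(n) · log n) = Θ(n^2 log n).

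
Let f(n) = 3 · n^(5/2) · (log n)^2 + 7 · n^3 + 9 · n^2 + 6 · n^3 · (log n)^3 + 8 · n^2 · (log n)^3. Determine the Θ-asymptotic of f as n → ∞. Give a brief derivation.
f(n) ∈ Θ(n^3 · (log n)^3)

Compare the terms by growth order. For large n, n^a · (log n)^b dominates n^a' · (log n)^b' iff a > a', or (a = a' and b > b'). Ranking the 5 terms shows the dominant one is 6 · n^3 · (log n)^3. Hence f(n) ∈ Θ(n^3 · (log n)^3).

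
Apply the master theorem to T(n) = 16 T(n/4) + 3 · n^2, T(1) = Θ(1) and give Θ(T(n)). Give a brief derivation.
T(n) = Θ(n^2 log n)

log_4 16 = 2, and f(n) = 3 · n^2 = Θ(n^(log_4 16)). This is Case 2 of the master theorem: T(n) = Θ(f(n) · log n) = Θ(n^2 log n).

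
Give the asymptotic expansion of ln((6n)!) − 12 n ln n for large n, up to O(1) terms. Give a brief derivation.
ln((6n)!) − 12 n ln n = −6 n ln n + 6(ln 6 − 1) n + (1/2) ln(2π·6n) + O(1/n)

Stirling: ln((6n)!) = 6n ln(6n) − 6n + (1/2) ln(2π·6n) + O(1/n).
Expand 6n ln(6n) = 6n (ln n + ln 6) = 6n ln n + 6n ln 6.
Subtract 12n ln n: leading term is (6 − 12) n ln n = −6 n ln n. The next term is 6n ln 6 − 6n = 6(ln 6 − 1) n. Then the (1/2) ln(2π·6n) correction.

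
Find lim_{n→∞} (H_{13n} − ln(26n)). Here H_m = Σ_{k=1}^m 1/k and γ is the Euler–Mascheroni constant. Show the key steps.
lim = −ln 2 + γ

By Euler-Maclaurin, H_m = ln m + γ + O(1/m). So
  H_{13n} − ln(26n) = ln(13n) + γ − ln(26n) + O(1/n)
                       = ln(13/26) + γ + O(1/n).
Hence the limit is ln(13/26) + γ (= −ln 2).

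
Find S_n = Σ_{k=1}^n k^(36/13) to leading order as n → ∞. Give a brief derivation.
S_n ~ (13/49) · n^(49/13)

Integral comparison: Σ_{k=1}^n k^(36/13) = ∫_0^n x^(36/13) dx + O(n^(36/13)). The integral is n^(1 + 36/13) / (1 + 36/13) = n^((36+13)/13) / ((36+13)/13) = (13/49) · n^(49/13).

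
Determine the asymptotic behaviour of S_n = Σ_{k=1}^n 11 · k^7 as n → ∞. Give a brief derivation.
S_n ~ 11 · n^8 / 8

By integral comparison (Euler-Maclaurin), Σ_{k=1}^n 11 · k^7 = 11 · ∫_0^n x^7 dx + O(n^7) = 11 · n^8/8 + O(n^7). (Equivalently, Faulhaber's formula gives the same leading term.)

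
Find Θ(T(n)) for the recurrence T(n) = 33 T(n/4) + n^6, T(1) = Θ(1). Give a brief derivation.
T(n) = Θ(n^6)

log_4 33 ≈ 2.522. f(n) = n^6 dominates n^(log_4 33) since 6 > 2.522, and the regularity condition a·f(n/b) = 33·(n/4)^6 = (33/4096)·n^6 ≤ c·f(n) holds with c = 33/4096 ≈ 0.00806 < 1. So this is Case 3: T(n) = Θ(f(n)) = Θ(n^6).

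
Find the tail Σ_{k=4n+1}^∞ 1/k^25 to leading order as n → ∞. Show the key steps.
Σ_{k>4n} 1/k^25 ~ 1/(24 · (4n)^24)

Compare to the integral: ∫_{4n}^∞ x^(−25) dx = [−x^(−24)/24]_{4n}^∞ = 1/((25−1)·(4n)^24). Euler-Maclaurin then gives
  Σ_{k>4n} 1/k^25 = ∫_{4n}^∞ dx/x^25 − 1/(2·(4n)^25) + O(1/(4n)^26).
(Equivalently this is ζ(25) − Σ_{k≤4n} 1/k^25.)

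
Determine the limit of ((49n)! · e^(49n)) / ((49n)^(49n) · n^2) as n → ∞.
lim = 0

Stirling: (49n)! ~ sqrt(2π·49n) · (49n/e)^(49n). Hence
  (49n)! · e^(49n) / (49n)^(49n) ~ sqrt(2π·49n).
Dividing by n^2: sqrt(2π·49n) / n^2 = sqrt(2π·49) · n^((1−4)/2), so the expression behaves like sqrt(2π·49) · n^((1−4)/2) → 0.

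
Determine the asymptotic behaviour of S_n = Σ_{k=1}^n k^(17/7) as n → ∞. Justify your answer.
S_n ~ (7/24) · n^(24/7)

Integral comparison: Σ_{k=1}^n k^(17/7) = ∫_0^n x^(17/7) dx + O(n^(17/7)). The integral is n^(1 + 17/7) / (1 + 17/7) = n^((17+7)/7) / ((17+7)/7) = (7/24) · n^(24/7).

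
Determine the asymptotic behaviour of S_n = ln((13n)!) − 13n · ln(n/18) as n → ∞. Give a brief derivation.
S_n ~ 13n · (ln 234 − 1) + O(ln n)

Stirling: ln((13n)!) = 13n ln(13n) − 13n + O(ln n).
  S_n = 13n ln(13n) − 13n − 13n ln(n/18) + O(ln n)
      = 13n ln(13n) − 13n ln n + 13n ln 18 − 13n + O(ln n)
      = 13n ln 13 + 13n ln 18 − 13n + O(ln n)
      = 13n (ln 234 − 1) + O(ln n).
Numerically ln(234) − 1 ≈ 4.4553.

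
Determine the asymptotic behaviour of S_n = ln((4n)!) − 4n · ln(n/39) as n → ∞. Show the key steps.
S_n ~ 4n · (ln 156 − 1) + O(ln n)

Stirling: ln((4n)!) = 4n ln(4n) − 4n + O(ln n).
  S_n = 4n ln(4n) − 4n − 4n ln(n/39) + O(ln n)
      = 4n ln(4n) − 4n ln n + 4n ln 39 − 4n + O(ln n)
      = 4n ln 4 + 4n ln 39 − 4n + O(ln n)
      = 4n (ln 156 − 1) + O(ln n).
Numerically ln(156) − 1 ≈ 4.0499.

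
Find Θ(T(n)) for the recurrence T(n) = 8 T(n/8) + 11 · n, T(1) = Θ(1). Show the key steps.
T(n) = Θ(n log n)

log_8 8 = 1, and f(n) = 11 · n = Θ(n^(log_8 8)). This is Case 2 of the master theorem: T(n) = Θ(f(n) · log n) = Θ(n log n).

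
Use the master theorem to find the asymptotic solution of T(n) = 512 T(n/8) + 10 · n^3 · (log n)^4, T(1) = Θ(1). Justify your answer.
T(n) = Θ(n^3 · (log n)^5)

Here log_8 512 = 3 and f(n) = 10 · n^3 · (log n)^4 = Θ(n^(log_8 512) · (log n)^4). This is the extended Case 2 of the master theorem (f matches the critical exponent up to log factors), giving T(n) = Θ(n^(log_8 512) · (log n)^(4+1)) = Θ(n^3 · (log n)^5).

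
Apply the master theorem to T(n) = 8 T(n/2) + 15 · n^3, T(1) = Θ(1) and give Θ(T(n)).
T(n) = Θ(n^3 log n)

log_2 8 = 3, and f(n) = 15 · n^3 = Θ(n^(log_2 8)). This is Case 2 of the master theorem: T(n) = Θ(f(n) · log n) = Θ(n^3 log n).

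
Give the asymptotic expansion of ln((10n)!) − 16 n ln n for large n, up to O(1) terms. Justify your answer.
ln((10n)!) − 16 n ln n = −6 n ln n + 10(ln 10 − 1) n + (1/2) ln(2π·10n) + O(1/n)

Stirling: ln((10n)!) = 10n ln(10n) − 10n + (1/2) ln(2π·10n) + O(1/n).
Expand 10n ln(10n) = 10n (ln n + ln 10) = 10n ln n + 10n ln 10.
Subtract 16n ln n: leading term is (10 − 16) n ln n = −6 n ln n. The next term is 10n ln 10 − 10n = 10(ln 10 − 1) n. Then the (1/2) ln(2π·10n) correction.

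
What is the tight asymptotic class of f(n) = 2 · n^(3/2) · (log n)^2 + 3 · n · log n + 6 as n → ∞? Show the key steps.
f(n) ∈ Θ(n^(3/2) · (log n)^2)

Compare the terms by growth order. For large n, n^a · (log n)^b dominates n^a' · (log n)^b' iff a > a', or (a = a' and b > b'). Ranking the 3 terms shows the dominant one is 2 · n^(3/2) · (log n)^2. Hence f(n) ∈ Θ(n^(3/2) · (log n)^2).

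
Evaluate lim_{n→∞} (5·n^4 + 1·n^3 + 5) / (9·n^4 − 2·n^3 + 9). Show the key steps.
lim = 5/9

For large n the leading n^4 terms dominate both numerator and denominator. Dividing top and bottom by n^4, every other term tends to 0, leaving 5/9.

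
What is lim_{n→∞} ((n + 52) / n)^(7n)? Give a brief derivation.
lim = e^364

Rewrite as (1 + 52/n)^(7n). By the standard limit (1 + x/n)^n → e^x, we have (1 + 52/n)^n → e^52, and raising to the 7th power gives e^364.
More precisely, ln[(1 + 52/n)^(7n)] = 7n · ln(1 + 52/n) = 7n · (52/n + O(1/n^2)) = 364 + O(1/n) → 364.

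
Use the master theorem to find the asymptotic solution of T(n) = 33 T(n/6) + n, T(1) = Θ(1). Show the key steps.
T(n) = Θ(n^(log_6 33))

Master theorem: compare f(n) = n to n^(log_6 33) where log_6 33 ≈ 1.951. Since 1 < log_6 33, we have f(n) = O(n^(log_6 33 − ε)) for some ε > 0 — Case 1. Hence T(n) = Θ(n^(log_6 33)).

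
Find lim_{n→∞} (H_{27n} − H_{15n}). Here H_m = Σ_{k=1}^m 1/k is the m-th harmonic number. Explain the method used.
lim = ln(27/15) = ln(9/5)

Euler-Maclaurin gives H_m = ln m + γ + 1/(2m) + O(1/m^2). The γ and O(1/m) terms cancel in the difference:
  H_{27n} − H_{15n} = ln(27n) − ln(15n) + O(1/n) = ln(27/15) + O(1/n).
Hence the limit is ln(27/15) = ln(9/5).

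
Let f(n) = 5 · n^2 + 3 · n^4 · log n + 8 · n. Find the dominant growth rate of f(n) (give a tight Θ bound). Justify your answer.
f(n) ∈ Θ(n^4 · log n)

Compare the terms by growth order. For large n, n^a · (log n)^b dominates n^a' · (log n)^b' iff a > a', or (a = a' and b > b'). Ranking the 3 terms shows the dominant one is 3 · n^4 · log n. Hence f(n) ∈ Θ(n^4 · log n).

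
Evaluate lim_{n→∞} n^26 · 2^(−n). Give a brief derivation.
lim = 0

Exponentials with base > 1 dominate every fixed polynomial: for any fixed c, n^c / 2^n → 0 as n → ∞ (e.g. by the ratio test, or by writing 2^n = e^(n ln 2) and noting e^(n ln 2) / n^c → ∞). Hence n^26 · 2^(−n) = n^26 / 2^n → 0.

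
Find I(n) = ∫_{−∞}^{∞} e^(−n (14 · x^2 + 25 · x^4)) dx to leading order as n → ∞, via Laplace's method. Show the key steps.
I(n) ~ sqrt(π/(14n))

φ(x) = 14 · x^2 + 25 · x^4 has its unique global minimum at x* = 0 (since φ'(x) = 28x + 100x^3 = 0 only at x = 0 for real x with both coefficients positive, and φ → ∞ as |x| → ∞). At x* = 0, φ(0) = 0 and φ''(0) = 28. Laplace's method then gives
  I(n) ~ sqrt(2π / (n · φ''(0))) · e^(−n φ(0)) = sqrt(2π / (28n)) = sqrt(π/(14n)).
The 25 · x^4 term contributes only at subleading order (an O(1/n) relative correction).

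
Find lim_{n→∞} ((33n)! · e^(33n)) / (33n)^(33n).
lim = ∞

Stirling: (33n)! ~ sqrt(2π·33n) · (33n/e)^(33n). Hence
  (33n)! · e^(33n) / (33n)^(33n) ~ sqrt(2π·33n) = sqrt(2π·33) · sqrt(n) → ∞.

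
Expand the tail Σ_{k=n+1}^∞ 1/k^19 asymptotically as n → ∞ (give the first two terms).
Σ_{k>n} 1/k^19 = 1/(18 · n^18) − 1/(2 · n^19) + O(1/n^20)

Compare to the integral: ∫_{n}^∞ x^(−19) dx = [−x^(−18)/18]_{n}^∞ = 1/((19−1)·n^18). The Euler-Maclaurin correction adds −f(n)/2 = −1/(2·n^19). Euler-Maclaurin then gives
  Σ_{k>n} 1/k^19 = ∫_{n}^∞ dx/x^19 − 1/(2·n^19) + O(1/n^20).
(Equivalently this is ζ(19) − Σ_{k≤n} 1/k^19.)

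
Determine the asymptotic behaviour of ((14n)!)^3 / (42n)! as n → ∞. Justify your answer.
((14n)!)^3/(42n)! ~ ((2π·14n)^(2/2) / sqrt(3)) · 3^(−3·14n)  →  0

Write N = 14n. Stirling: N! ~ sqrt(2π N)(N/e)^N and (3N)! ~ sqrt(2π·3N)·(3N/e)^(3N).
  (N!)^3/(3N)! ~ (2π N)^(3/2) (N/e)^(3N) / [sqrt(2π·3N) (3N/e)^(3N)]
     = (2π N)^(3/2) / sqrt(2π·3N) · (N/(3N))^(3N)
     = (2π N)^((3−1)/2) / sqrt(3) · 3^(−3N).
Since 3^3 > 1, the factor 3^(−3N) decays exponentially, so the ratio → 0. Substituting N = 14n gives the stated form.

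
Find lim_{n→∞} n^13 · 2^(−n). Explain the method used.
lim = 0

Exponentials with base > 1 dominate every fixed polynomial: for any fixed c, n^c / 2^n → 0 as n → ∞ (e.g. by the ratio test, or by writing 2^n = e^(n ln 2) and noting e^(n ln 2) / n^c → ∞). Hence n^13 · 2^(−n) = n^13 / 2^n → 0.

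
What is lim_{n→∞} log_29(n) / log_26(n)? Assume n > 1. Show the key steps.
lim = ln(26) / ln(29) = log_29(26)

Change of base: log_29(n) = ln n / ln 29 and log_26(n) = ln n / ln 26. The ratio is (ln n / ln 29) · (ln 26 / ln n) = ln 26 / ln 29, a constant independent of n. So the limit is ln 26 / ln 29 = log_29(26).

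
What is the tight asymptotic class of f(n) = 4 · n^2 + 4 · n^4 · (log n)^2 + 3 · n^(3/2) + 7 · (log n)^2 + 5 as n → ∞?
f(n) ∈ Θ(n^4 · (log n)^2)

Compare the terms by growth order. For large n, n^a · (log n)^b dominates n^a' · (log n)^b' iff a > a', or (a = a' and b > b'). Ranking the 5 terms shows the dominant one is 4 · n^4 · (log n)^2. Hence f(n) ∈ Θ(n^4 · (log n)^2).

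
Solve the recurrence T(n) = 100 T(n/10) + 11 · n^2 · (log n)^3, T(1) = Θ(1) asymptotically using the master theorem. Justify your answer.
T(n) = Θ(n^2 · (log n)^4)

Here log_10 100 = 2 and f(n) = 11 · n^2 · (log n)^3 = Θ(n^(log_10 100) · (log n)^3). This is the extended Case 2 of the master theorem (f matches the critical exponent up to log factors), giving T(n) = Θ(n^(log_10 100) · (log n)^(3+1)) = Θ(n^2 · (log n)^4).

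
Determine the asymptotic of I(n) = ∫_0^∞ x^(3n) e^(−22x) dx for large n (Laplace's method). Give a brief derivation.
I(n) ~ (sqrt(2π·3n) / 22) · (3n/(22e))^(3n)

Write the integrand as exp(3n ln x − 22x) and set f(x) = 3n ln x − 22x. Then f'(x) = 3n/x − 22 = 0 at x* = 3n/22, and f''(x*) = −3n/x*^2 = −22^2/(3n). Laplace's method (interior maximum) gives
  I(n) ~ e^(f(x*)) · sqrt(2π / |f''(x*)|)
        = exp(3n ln(3n/22) − 3n) · sqrt(2π · 3n / 22^2)
        = (3n/22)^(3n) e^(−3n) · sqrt(2π·3n) / 22
        = (sqrt(2π·3n) / 22) · (3n/(22e))^(3n).
This matches Γ(3n+1)/22^(3n+1) with Stirling applied to Γ.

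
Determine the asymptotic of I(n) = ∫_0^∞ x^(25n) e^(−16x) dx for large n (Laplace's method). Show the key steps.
I(n) ~ (sqrt(2π·25n) / 16) · (25n/(16e))^(25n)

Write the integrand as exp(25n ln x − 16x) and set f(x) = 25n ln x − 16x. Then f'(x) = 25n/x − 16 = 0 at x* = 25n/16, and f''(x*) = −25n/x*^2 = −16^2/(25n). Laplace's method (interior maximum) gives
  I(n) ~ e^(f(x*)) · sqrt(2π / |f''(x*)|)
        = exp(25n ln(25n/16) − 25n) · sqrt(2π · 25n / 16^2)
        = (25n/16)^(25n) e^(−25n) · sqrt(2π·25n) / 16
        = (sqrt(2π·25n) / 16) · (25n/(16e))^(25n).
This matches Γ(25n+1)/16^(25n+1) with Stirling applied to Γ.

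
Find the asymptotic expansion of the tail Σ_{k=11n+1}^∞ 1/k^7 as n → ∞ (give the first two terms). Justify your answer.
Σ_{k>11n} 1/k^7 = 1/(6 · (11n)^6) − 1/(2 · (11n)^7) + O(1/(11n)^8)

Compare to the integral: ∫_{11n}^∞ x^(−7) dx = [−x^(−6)/6]_{11n}^∞ = 1/((7−1)·(11n)^6). The Euler-Maclaurin correction adds −f(11n)/2 = −1/(2·(11n)^7). Euler-Maclaurin then gives
  Σ_{k>11n} 1/k^7 = ∫_{11n}^∞ dx/x^7 − 1/(2·(11n)^7) + O(1/(11n)^8).
(Equivalently this is ζ(7) − Σ_{k≤11n} 1/k^7.)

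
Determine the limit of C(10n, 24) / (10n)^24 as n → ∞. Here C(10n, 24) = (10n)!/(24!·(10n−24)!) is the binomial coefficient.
lim = 1/24! = 1/620448401733239439360000

With N = 10n → ∞: C(N, 24) / N^24 = [N(N−1)…(N−23)] / (24! · N^24) = (1/24!) · 1 · (1 − 1/(10n)) · … · (1 − 23/(10n)). Each factor → 1 as N → ∞, so the limit is 1/24! = 1/620448401733239439360000.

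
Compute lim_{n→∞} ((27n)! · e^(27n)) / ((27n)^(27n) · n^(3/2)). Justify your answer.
lim = 0

Stirling: (27n)! ~ sqrt(2π·27n) · (27n/e)^(27n). Hence
  (27n)! · e^(27n) / (27n)^(27n) ~ sqrt(2π·27n).
Dividing by n^(3/2): sqrt(2π·27n) / n^(3/2) = sqrt(2π·27) · n^((1−3)/2), so the expression behaves like sqrt(2π·27) · n^((1−3)/2) → 0.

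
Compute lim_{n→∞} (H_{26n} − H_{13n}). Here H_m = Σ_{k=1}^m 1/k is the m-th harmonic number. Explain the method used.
lim = ln(26/13) = ln 2

Euler-Maclaurin gives H_m = ln m + γ + 1/(2m) + O(1/m^2). The γ and O(1/m) terms cancel in the difference:
  H_{26n} − H_{13n} = ln(26n) − ln(13n) + O(1/n) = ln(26/13) + O(1/n).
Hence the limit is ln(26/13) = ln 2.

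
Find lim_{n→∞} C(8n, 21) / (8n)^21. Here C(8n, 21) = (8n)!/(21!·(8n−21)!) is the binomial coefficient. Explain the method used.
lim = 1/21! = 1/51090942171709440000

With N = 8n → ∞: C(N, 21) / N^21 = [N(N−1)…(N−20)] / (21! · N^21) = (1/21!) · 1 · (1 − 1/(8n)) · … · (1 − 20/(8n)). Each factor → 1 as N → ∞, so the limit is 1/21! = 1/51090942171709440000.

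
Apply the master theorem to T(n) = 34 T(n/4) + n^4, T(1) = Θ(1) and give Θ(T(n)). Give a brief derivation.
T(n) = Θ(n^4)

log_4 34 ≈ 2.544. f(n) = n^4 dominates n^(log_4 34) since 4 > 2.544, and the regularity condition a·f(n/b) = 34·(n/4)^4 = (34/256)·n^4 ≤ c·f(n) holds with c = 34/256 ≈ 0.133 < 1. So this is Case 3: T(n) = Θ(f(n)) = Θ(n^4).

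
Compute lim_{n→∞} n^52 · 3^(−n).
lim = 0

Exponentials with base > 1 dominate every fixed polynomial: for any fixed c, n^c / 3^n → 0 as n → ∞ (e.g. by the ratio test, or by writing 3^n = e^(n ln 3) and noting e^(n ln 3) / n^c → ∞). Hence n^52 · 3^(−n) = n^52 / 3^n → 0.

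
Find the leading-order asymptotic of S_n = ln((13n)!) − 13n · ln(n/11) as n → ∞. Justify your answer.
S_n ~ 13n · (ln 143 − 1) + O(ln n)

Stirling: ln((13n)!) = 13n ln(13n) − 13n + O(ln n).
  S_n = 13n ln(13n) − 13n − 13n ln(n/11) + O(ln n)
      = 13n ln(13n) − 13n ln n + 13n ln 11 − 13n + O(ln n)
      = 13n ln 13 + 13n ln 11 − 13n + O(ln n)
      = 13n (ln 143 − 1) + O(ln n).
Numerically ln(143) − 1 ≈ 3.9628.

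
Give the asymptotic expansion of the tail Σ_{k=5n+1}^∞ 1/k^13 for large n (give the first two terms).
Σ_{k>5n} 1/k^13 = 1/(12 · (5n)^12) − 1/(2 · (5n)^13) + O(1/(5n)^14)

Compare to the integral: ∫_{5n}^∞ x^(−13) dx = [−x^(−12)/12]_{5n}^∞ = 1/((13−1)·(5n)^12). The Euler-Maclaurin correction adds −f(5n)/2 = −1/(2·(5n)^13). Euler-Maclaurin then gives
  Σ_{k>5n} 1/k^13 = ∫_{5n}^∞ dx/x^13 − 1/(2·(5n)^13) + O(1/(5n)^14).
(Equivalently this is ζ(13) − Σ_{k≤5n} 1/k^13.)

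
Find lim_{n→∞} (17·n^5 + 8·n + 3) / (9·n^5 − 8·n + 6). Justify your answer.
lim = 17/9

For large n the leading n^5 terms dominate both numerator and denominator. Dividing top and bottom by n^5, every other term tends to 0, leaving 17/9.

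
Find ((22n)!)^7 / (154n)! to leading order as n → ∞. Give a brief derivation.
((22n)!)^7/(154n)! ~ ((2π·22n)^(6/2) / sqrt(7)) · 7^(−7·22n)  →  0

Write N = 22n. Stirling: N! ~ sqrt(2π N)(N/e)^N and (7N)! ~ sqrt(2π·7N)·(7N/e)^(7N).
  (N!)^7/(7N)! ~ (2π N)^(7/2) (N/e)^(7N) / [sqrt(2π·7N) (7N/e)^(7N)]
     = (2π N)^(7/2) / sqrt(2π·7N) · (N/(7N))^(7N)
     = (2π N)^((7−1)/2) / sqrt(7) · 7^(−7N).
Since 7^7 > 1, the factor 7^(−7N) decays exponentially, so the ratio → 0. Substituting N = 22n gives the stated form.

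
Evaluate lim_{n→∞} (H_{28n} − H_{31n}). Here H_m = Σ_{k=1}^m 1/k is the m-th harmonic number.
lim = ln(28/31)

Euler-Maclaurin gives H_m = ln m + γ + 1/(2m) + O(1/m^2). The γ and O(1/m) terms cancel in the difference:
  H_{28n} − H_{31n} = ln(28n) − ln(31n) + O(1/n) = ln(28/31) + O(1/n).
Hence the limit is ln(28/31).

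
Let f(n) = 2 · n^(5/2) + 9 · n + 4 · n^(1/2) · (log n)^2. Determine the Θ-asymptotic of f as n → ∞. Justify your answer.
f(n) ∈ Θ(n^(5/2))

Compare the terms by growth order. For large n, n^a · (log n)^b dominates n^a' · (log n)^b' iff a > a', or (a = a' and b > b'). Ranking the 3 terms shows the dominant one is 2 · n^(5/2). Hence f(n) ∈ Θ(n^(5/2)).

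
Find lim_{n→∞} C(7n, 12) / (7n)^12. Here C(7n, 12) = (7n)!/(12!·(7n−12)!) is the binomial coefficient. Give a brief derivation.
lim = 1/12! = 1/479001600

With N = 7n → ∞: C(N, 12) / N^12 = [N(N−1)…(N−11)] / (12! · N^12) = (1/12!) · 1 · (1 − 1/(7n)) · … · (1 − 11/(7n)). Each factor → 1 as N → ∞, so the limit is 1/12! = 1/479001600.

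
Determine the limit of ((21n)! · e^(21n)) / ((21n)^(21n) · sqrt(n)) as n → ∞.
lim = sqrt(2π·21)

Stirling: (21n)! ~ sqrt(2π·21n) · (21n/e)^(21n). Hence
  (21n)! · e^(21n) / (21n)^(21n) ~ sqrt(2π·21n).
Dividing by sqrt(n): sqrt(2π·21n) / sqrt(n) = sqrt(2π·21) · n^((1−1)/2), so the limit is sqrt(2π·21).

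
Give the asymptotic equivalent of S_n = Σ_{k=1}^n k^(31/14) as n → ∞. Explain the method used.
S_n ~ (14/45) · n^(45/14)

Integral comparison: Σ_{k=1}^n k^(31/14) = ∫_0^n x^(31/14) dx + O(n^(31/14)). The integral is n^(1 + 31/14) / (1 + 31/14) = n^((31+14)/14) / ((31+14)/14) = (14/45) · n^(45/14).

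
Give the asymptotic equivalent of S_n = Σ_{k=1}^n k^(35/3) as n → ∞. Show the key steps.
S_n ~ (3/38) · n^(38/3)

Integral comparison: Σ_{k=1}^n k^(35/3) = ∫_0^n x^(35/3) dx + O(n^(35/3)). The integral is n^(1 + 35/3) / (1 + 35/3) = n^((35+3)/3) / ((35+3)/3) = (3/38) · n^(38/3).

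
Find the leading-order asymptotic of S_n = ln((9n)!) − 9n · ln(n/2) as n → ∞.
S_n ~ 9n · (ln 18 − 1) + O(ln n)

Stirling: ln((9n)!) = 9n ln(9n) − 9n + O(ln n).
  S_n = 9n ln(9n) − 9n − 9n ln(n/2) + O(ln n)
      = 9n ln(9n) − 9n ln n + 9n ln 2 − 9n + O(ln n)
      = 9n ln 9 + 9n ln 2 − 9n + O(ln n)
      = 9n (ln 18 − 1) + O(ln n).
Numerically ln(18) − 1 ≈ 1.8904.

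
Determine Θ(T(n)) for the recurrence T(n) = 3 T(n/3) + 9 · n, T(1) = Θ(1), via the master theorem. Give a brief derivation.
T(n) = Θ(n log n)

log_3 3 = 1, and f(n) = 9 · n = Θ(n^(log_3 3)). This is Case 2 of the master theorem: T(n) = Θ(f(n) · log n) = Θ(n log n).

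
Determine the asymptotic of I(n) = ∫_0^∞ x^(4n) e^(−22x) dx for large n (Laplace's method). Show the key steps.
I(n) ~ (sqrt(2π·4n) / 22) · (4n/(22e))^(4n)

Write the integrand as exp(4n ln x − 22x) and set f(x) = 4n ln x − 22x. Then f'(x) = 4n/x − 22 = 0 at x* = 4n/22, and f''(x*) = −4n/x*^2 = −22^2/(4n). Laplace's method (interior maximum) gives
  I(n) ~ e^(f(x*)) · sqrt(2π / |f''(x*)|)
        = exp(4n ln(4n/22) − 4n) · sqrt(2π · 4n / 22^2)
        = (4n/22)^(4n) e^(−4n) · sqrt(2π·4n) / 22
        = (sqrt(2π·4n) / 22) · (4n/(22e))^(4n).
This matches Γ(4n+1)/22^(4n+1) with Stirling applied to Γ.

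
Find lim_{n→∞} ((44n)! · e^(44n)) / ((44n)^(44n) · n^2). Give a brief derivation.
lim = 0

Stirling: (44n)! ~ sqrt(2π·44n) · (44n/e)^(44n). Hence
  (44n)! · e^(44n) / (44n)^(44n) ~ sqrt(2π·44n).
Dividing by n^2: sqrt(2π·44n) / n^2 = sqrt(2π·44) · n^((1−4)/2), so the expression behaves like sqrt(2π·44) · n^((1−4)/2) → 0.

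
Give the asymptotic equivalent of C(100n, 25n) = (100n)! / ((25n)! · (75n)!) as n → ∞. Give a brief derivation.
C(100n, 25n) ~ (256/27)^(25n) · sqrt(2/(3π·25n))

Write N = 25n. Apply Stirling to each factorial:
  (4N)! ~ sqrt(2π·4N) · (4N/e)^(4N),
  N! ~ sqrt(2π N) · (N/e)^N,
  (3N)! ~ sqrt(2π·3N) · (3N/e)^(3N).
The exponential factors combine to (4N)^(4N) / (N^N · (3N)^(3N)) = 4^(4N)/3^(3N) = (4^4/3^3)^N = (256/27)^N.
The square-root prefactors combine to sqrt(2π·4N) / (sqrt(2π N)·sqrt(2π·3N)) = sqrt(4 / (2π·3·N)) = sqrt(2/(3π·25n)).
Substituting N = 25n: C(100n, 25n) ~ (256/27)^(25n) · sqrt(2/(3π·25n)).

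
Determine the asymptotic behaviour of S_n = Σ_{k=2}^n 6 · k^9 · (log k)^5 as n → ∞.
S_n ~ 3 · n^10 · (log n)^5 / 5

By integral comparison, S_n = ∫_1^n 6 · x^9 · (log x)^5 dx + O(n^9 · (log n)^5). For the integral, the leading term of ∫_1^n x^9 (log x)^5 dx is n^10/10 · (log n)^5 (by repeated integration by parts; each step lowers the log-exponent and produces a relatively O(1/log n) correction). Hence S_n ~ 3 · n^10 · (log n)^5 / 5.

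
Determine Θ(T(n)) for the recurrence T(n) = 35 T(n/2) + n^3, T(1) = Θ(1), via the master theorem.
T(n) = Θ(n^(log_2 35))

Master theorem: compare f(n) = n^3 to n^(log_2 35) where log_2 35 ≈ 5.129. Since 3 < log_2 35, we have f(n) = O(n^(log_2 35 − ε)) for some ε > 0 — Case 1. Hence T(n) = Θ(n^(log_2 35)).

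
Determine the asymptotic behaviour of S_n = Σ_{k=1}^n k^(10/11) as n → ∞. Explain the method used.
S_n ~ (11/21) · n^(21/11)

Integral comparison: Σ_{k=1}^n k^(10/11) = ∫_0^n x^(10/11) dx + O(n^(10/11)). The integral is n^(1 + 10/11) / (1 + 10/11) = n^((10+11)/11) / ((10+11)/11) = (11/21) · n^(21/11).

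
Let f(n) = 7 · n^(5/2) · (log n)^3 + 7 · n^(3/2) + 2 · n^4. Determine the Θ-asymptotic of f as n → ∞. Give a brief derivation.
f(n) ∈ Θ(n^4)

Compare the terms by growth order. For large n, n^a · (log n)^b dominates n^a' · (log n)^b' iff a > a', or (a = a' and b > b'). Ranking the 3 terms shows the dominant one is 2 · n^4. Hence f(n) ∈ Θ(n^4).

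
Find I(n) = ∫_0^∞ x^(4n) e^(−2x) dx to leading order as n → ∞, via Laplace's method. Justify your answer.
I(n) ~ (sqrt(2π·4n) / 2) · (4n/(2e))^(4n)

Write the integrand as exp(4n ln x − 2x) and set f(x) = 4n ln x − 2x. Then f'(x) = 4n/x − 2 = 0 at x* = 4n/2, and f''(x*) = −4n/x*^2 = −2^2/(4n). Laplace's method (interior maximum) gives
  I(n) ~ e^(f(x*)) · sqrt(2π / |f''(x*)|)
        = exp(4n ln(4n/2) − 4n) · sqrt(2π · 4n / 2^2)
        = (4n/2)^(4n) e^(−4n) · sqrt(2π·4n) / 2
        = (sqrt(2π·4n) / 2) · (4n/(2e))^(4n).
This matches Γ(4n+1)/2^(4n+1) with Stirling applied to Γ.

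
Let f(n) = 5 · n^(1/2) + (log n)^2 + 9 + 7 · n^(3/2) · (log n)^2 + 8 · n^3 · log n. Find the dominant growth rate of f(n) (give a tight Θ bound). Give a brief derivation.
f(n) ∈ Θ(n^3 · log n)

Compare the terms by growth order. For large n, n^a · (log n)^b dominates n^a' · (log n)^b' iff a > a', or (a = a' and b > b'). Ranking the 5 terms shows the dominant one is 8 · n^3 · log n. Hence f(n) ∈ Θ(n^3 · log n).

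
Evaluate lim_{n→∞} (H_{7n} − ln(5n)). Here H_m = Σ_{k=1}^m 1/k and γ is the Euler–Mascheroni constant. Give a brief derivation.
lim = ln(7/5) + γ

By Euler-Maclaurin, H_m = ln m + γ + O(1/m). So
  H_{7n} − ln(5n) = ln(7n) + γ − ln(5n) + O(1/n)
                       = ln(7/5) + γ + O(1/n).
Hence the limit is ln(7/5) + γ.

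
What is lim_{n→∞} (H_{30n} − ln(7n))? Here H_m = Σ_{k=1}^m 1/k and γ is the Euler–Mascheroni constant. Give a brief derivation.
lim = ln(30/7) + γ

By Euler-Maclaurin, H_m = ln m + γ + O(1/m). So
  H_{30n} − ln(7n) = ln(30n) + γ − ln(7n) + O(1/n)
                       = ln(30/7) + γ + O(1/n).
Hence the limit is ln(30/7) + γ.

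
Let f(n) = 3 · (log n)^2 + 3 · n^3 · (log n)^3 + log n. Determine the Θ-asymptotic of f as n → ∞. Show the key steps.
f(n) ∈ Θ(n^3 · (log n)^3)

Compare the terms by growth order. For large n, n^a · (log n)^b dominates n^a' · (log n)^b' iff a > a', or (a = a' and b > b'). Ranking the 3 terms shows the dominant one is 3 · n^3 · (log n)^3. Hence f(n) ∈ Θ(n^3 · (log n)^3).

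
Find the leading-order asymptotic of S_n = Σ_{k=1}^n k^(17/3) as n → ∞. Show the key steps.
S_n ~ (3/20) · n^(20/3)

Integral comparison: Σ_{k=1}^n k^(17/3) = ∫_0^n x^(17/3) dx + O(n^(17/3)). The integral is n^(1 + 17/3) / (1 + 17/3) = n^((17+3)/3) / ((17+3)/3) = (3/20) · n^(20/3).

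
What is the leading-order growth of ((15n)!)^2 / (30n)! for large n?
((15n)!)^2/(30n)! ~ ((2π·15n)^(1/2) / sqrt(2)) · 2^(−2·15n)  →  0

Write N = 15n. Stirling: N! ~ sqrt(2π N)(N/e)^N and (2N)! ~ sqrt(2π·2N)·(2N/e)^(2N).
  (N!)^2/(2N)! ~ (2π N)^(2/2) (N/e)^(2N) / [sqrt(2π·2N) (2N/e)^(2N)]
     = (2π N)^(2/2) / sqrt(2π·2N) · (N/(2N))^(2N)
     = (2π N)^((2−1)/2) / sqrt(2) · 2^(−2N).
Since 2^2 > 1, the factor 2^(−2N) decays exponentially, so the ratio → 0. Substituting N = 15n gives the stated form.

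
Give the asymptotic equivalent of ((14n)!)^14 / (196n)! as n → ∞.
((14n)!)^14/(196n)! ~ ((2π·14n)^(13/2) / sqrt(14)) · 14^(−14·14n)  →  0

Write N = 14n. Stirling: N! ~ sqrt(2π N)(N/e)^N and (14N)! ~ sqrt(2π·14N)·(14N/e)^(14N).
  (N!)^14/(14N)! ~ (2π N)^(14/2) (N/e)^(14N) / [sqrt(2π·14N) (14N/e)^(14N)]
     = (2π N)^(14/2) / sqrt(2π·14N) · (N/(14N))^(14N)
     = (2π N)^((14−1)/2) / sqrt(14) · 14^(−14N).
Since 14^14 > 1, the factor 14^(−14N) decays exponentially, so the ratio → 0. Substituting N = 14n gives the stated form.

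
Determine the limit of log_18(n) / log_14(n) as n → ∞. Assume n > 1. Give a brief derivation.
lim = ln(14) / ln(18) = log_18(14)

Change of base: log_18(n) = ln n / ln 18 and log_14(n) = ln n / ln 14. The ratio is (ln n / ln 18) · (ln 14 / ln n) = ln 14 / ln 18, a constant independent of n. So the limit is ln 14 / ln 18 = log_18(14).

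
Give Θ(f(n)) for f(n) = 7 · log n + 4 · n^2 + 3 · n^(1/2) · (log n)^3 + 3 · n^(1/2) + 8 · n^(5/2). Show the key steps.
f(n) ∈ Θ(n^(5/2))

Compare the terms by growth order. For large n, n^a · (log n)^b dominates n^a' · (log n)^b' iff a > a', or (a = a' and b > b'). Ranking the 5 terms shows the dominant one is 8 · n^(5/2). Hence f(n) ∈ Θ(n^(5/2)).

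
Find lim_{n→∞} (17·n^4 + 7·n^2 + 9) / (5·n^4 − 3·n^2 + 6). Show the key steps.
lim = 17/5

For large n the leading n^4 terms dominate both numerator and denominator. Dividing top and bottom by n^4, every other term tends to 0, leaving 17/5.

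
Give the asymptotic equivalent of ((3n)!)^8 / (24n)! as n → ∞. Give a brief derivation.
((3n)!)^8/(24n)! ~ ((2π·3n)^(7/2) / sqrt(8)) · 8^(−8·3n)  →  0

Write N = 3n. Stirling: N! ~ sqrt(2π N)(N/e)^N and (8N)! ~ sqrt(2π·8N)·(8N/e)^(8N).
  (N!)^8/(8N)! ~ (2π N)^(8/2) (N/e)^(8N) / [sqrt(2π·8N) (8N/e)^(8N)]
     = (2π N)^(8/2) / sqrt(2π·8N) · (N/(8N))^(8N)
     = (2π N)^((8−1)/2) / sqrt(8) · 8^(−8N).
Since 8^8 > 1, the factor 8^(−8N) decays exponentially, so the ratio → 0. Substituting N = 3n gives the stated form.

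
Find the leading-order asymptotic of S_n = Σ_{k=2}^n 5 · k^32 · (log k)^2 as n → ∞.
S_n ~ 5 · n^33 · (log n)^2 / 33

By integral comparison, S_n = ∫_1^n 5 · x^32 · (log x)^2 dx + O(n^32 · (log n)^2). For the integral, the leading term of ∫_1^n x^32 (log x)^2 dx is n^33/33 · (log n)^2 (by repeated integration by parts; each step lowers the log-exponent and produces a relatively O(1/log n) correction). Hence S_n ~ 5 · n^33 · (log n)^2 / 33.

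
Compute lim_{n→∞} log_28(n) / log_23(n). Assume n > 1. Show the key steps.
lim = ln(23) / ln(28) = log_28(23)

Change of base: log_28(n) = ln n / ln 28 and log_23(n) = ln n / ln 23. The ratio is (ln n / ln 28) · (ln 23 / ln n) = ln 23 / ln 28, a constant independent of n. So the limit is ln 23 / ln 28 = log_28(23).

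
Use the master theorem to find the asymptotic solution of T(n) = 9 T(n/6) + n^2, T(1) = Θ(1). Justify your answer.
T(n) = Θ(n^2)

log_6 9 ≈ 1.226. f(n) = n^2 dominates n^(log_6 9) since 2 > 1.226, and the regularity condition a·f(n/b) = 9·(n/6)^2 = (9/36)·n^2 ≤ c·f(n) holds with c = 9/36 ≈ 0.25 < 1. So this is Case 3: T(n) = Θ(f(n)) = Θ(n^2).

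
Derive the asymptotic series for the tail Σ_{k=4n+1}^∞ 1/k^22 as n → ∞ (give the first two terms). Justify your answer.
Σ_{k>4n} 1/k^22 = 1/(21 · (4n)^21) − 1/(2 · (4n)^22) + O(1/(4n)^23)

Compare to the integral: ∫_{4n}^∞ x^(−22) dx = [−x^(−21)/21]_{4n}^∞ = 1/((22−1)·(4n)^21). The Euler-Maclaurin correction adds −f(4n)/2 = −1/(2·(4n)^22). Euler-Maclaurin then gives
  Σ_{k>4n} 1/k^22 = ∫_{4n}^∞ dx/x^22 − 1/(2·(4n)^22) + O(1/(4n)^23).
(Equivalently this is ζ(22) − Σ_{k≤4n} 1/k^22.)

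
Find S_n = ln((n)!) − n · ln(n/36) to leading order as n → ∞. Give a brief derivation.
S_n ~ n · (ln 36 − 1) + O(ln n)

Stirling: ln((n)!) = n ln(n) − n + O(ln n).
  S_n = n ln(n) − n − n ln(n/36) + O(ln n)
      = n ln(n) − n ln n + n ln 36 − n + O(ln n)
      = n ln 36 − n + O(ln n)
      = n (ln 36 − 1) + O(ln n).
Numerically ln(36) − 1 ≈ 2.5835.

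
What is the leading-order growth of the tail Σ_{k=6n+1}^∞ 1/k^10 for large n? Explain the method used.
Σ_{k>6n} 1/k^10 ~ 1/(9 · (6n)^9)

Compare to the integral: ∫_{6n}^∞ x^(−10) dx = [−x^(−9)/9]_{6n}^∞ = 1/((10−1)·(6n)^9). Euler-Maclaurin then gives
  Σ_{k>6n} 1/k^10 = ∫_{6n}^∞ dx/x^10 − 1/(2·(6n)^10) + O(1/(6n)^11).
(Equivalently this is ζ(10) − Σ_{k≤6n} 1/k^10.)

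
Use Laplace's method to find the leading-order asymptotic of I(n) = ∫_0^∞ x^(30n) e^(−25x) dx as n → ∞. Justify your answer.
I(n) ~ (sqrt(2π·30n) / 25) · (30n/(25e))^(30n)

Write the integrand as exp(30n ln x − 25x) and set f(x) = 30n ln x − 25x. Then f'(x) = 30n/x − 25 = 0 at x* = 30n/25, and f''(x*) = −30n/x*^2 = −25^2/(30n). Laplace's method (interior maximum) gives
  I(n) ~ e^(f(x*)) · sqrt(2π / |f''(x*)|)
        = exp(30n ln(30n/25) − 30n) · sqrt(2π · 30n / 25^2)
        = (30n/25)^(30n) e^(−30n) · sqrt(2π·30n) / 25
        = (sqrt(2π·30n) / 25) · (30n/(25e))^(30n).
This matches Γ(30n+1)/25^(30n+1) with Stirling applied to Γ.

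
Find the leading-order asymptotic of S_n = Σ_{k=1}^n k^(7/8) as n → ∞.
S_n ~ (8/15) · n^(15/8)

Integral comparison: Σ_{k=1}^n k^(7/8) = ∫_0^n x^(7/8) dx + O(n^(7/8)). The integral is n^(1 + 7/8) / (1 + 7/8) = n^((7+8)/8) / ((7+8)/8) = (8/15) · n^(15/8).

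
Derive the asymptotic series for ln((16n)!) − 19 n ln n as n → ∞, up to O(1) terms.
ln((16n)!) − 19 n ln n = −3 n ln n + 16(ln 16 − 1) n + (1/2) ln(2π·16n) + O(1/n)

Stirling: ln((16n)!) = 16n ln(16n) − 16n + (1/2) ln(2π·16n) + O(1/n).
Expand 16n ln(16n) = 16n (ln n + ln 16) = 16n ln n + 16n ln 16.
Subtract 19n ln n: leading term is (16 − 19) n ln n = −3 n ln n. The next term is 16n ln 16 − 16n = 16(ln 16 − 1) n. Then the (1/2) ln(2π·16n) correction.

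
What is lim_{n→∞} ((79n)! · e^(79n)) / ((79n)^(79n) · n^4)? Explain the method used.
lim = 0

Stirling: (79n)! ~ sqrt(2π·79n) · (79n/e)^(79n). Hence
  (79n)! · e^(79n) / (79n)^(79n) ~ sqrt(2π·79n).
Dividing by n^4: sqrt(2π·79n) / n^4 = sqrt(2π·79) · n^((1−8)/2), so the expression behaves like sqrt(2π·79) · n^((1−8)/2) → 0.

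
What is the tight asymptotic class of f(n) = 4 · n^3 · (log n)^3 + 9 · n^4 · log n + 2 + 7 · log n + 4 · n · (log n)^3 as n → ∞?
f(n) ∈ Θ(n^4 · log n)

Compare the terms by growth order. For large n, n^a · (log n)^b dominates n^a' · (log n)^b' iff a > a', or (a = a' and b > b'). Ranking the 5 terms shows the dominant one is 9 · n^4 · log n. Hence f(n) ∈ Θ(n^4 · log n).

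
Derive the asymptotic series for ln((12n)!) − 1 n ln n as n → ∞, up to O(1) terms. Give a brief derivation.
ln((12n)!) − 1 n ln n = 11 n ln n + 12(ln 12 − 1) n + (1/2) ln(2π·12n) + O(1/n)

Stirling: ln((12n)!) = 12n ln(12n) − 12n + (1/2) ln(2π·12n) + O(1/n).
Expand 12n ln(12n) = 12n (ln n + ln 12) = 12n ln n + 12n ln 12.
Subtract 1n ln n: leading term is (12 − 1) n ln n = 11 n ln n. The next term is 12n ln 12 − 12n = 12(ln 12 − 1) n. Then the (1/2) ln(2π·12n) correction.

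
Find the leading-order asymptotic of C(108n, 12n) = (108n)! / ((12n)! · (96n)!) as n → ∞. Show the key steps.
C(108n, 12n) ~ (387420489/16777216)^(12n) · sqrt(9/(16π·12n))

Write N = 12n. Apply Stirling to each factorial:
  (9N)! ~ sqrt(2π·9N) · (9N/e)^(9N),
  N! ~ sqrt(2π N) · (N/e)^N,
  (8N)! ~ sqrt(2π·8N) · (8N/e)^(8N).
The exponential factors combine to (9N)^(9N) / (N^N · (8N)^(8N)) = 9^(9N)/8^(8N) = (9^9/8^8)^N = (387420489/16777216)^N.
The square-root prefactors combine to sqrt(2π·9N) / (sqrt(2π N)·sqrt(2π·8N)) = sqrt(9 / (2π·8·N)) = sqrt(9/(16π·12n)).
Substituting N = 12n: C(108n, 12n) ~ (387420489/16777216)^(12n) · sqrt(9/(16π·12n)).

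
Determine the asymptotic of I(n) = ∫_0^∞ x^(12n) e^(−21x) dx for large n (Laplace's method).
I(n) ~ (sqrt(2π·12n) / 21) · (12n/(21e))^(12n)

Write the integrand as exp(12n ln x − 21x) and set f(x) = 12n ln x − 21x. Then f'(x) = 12n/x − 21 = 0 at x* = 12n/21, and f''(x*) = −12n/x*^2 = −21^2/(12n). Laplace's method (interior maximum) gives
  I(n) ~ e^(f(x*)) · sqrt(2π / |f''(x*)|)
        = exp(12n ln(12n/21) − 12n) · sqrt(2π · 12n / 21^2)
        = (12n/21)^(12n) e^(−12n) · sqrt(2π·12n) / 21
        = (sqrt(2π·12n) / 21) · (12n/(21e))^(12n).
This matches Γ(12n+1)/21^(12n+1) with Stirling applied to Γ.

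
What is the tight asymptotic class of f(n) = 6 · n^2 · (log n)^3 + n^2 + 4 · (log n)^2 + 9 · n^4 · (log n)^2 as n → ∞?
f(n) ∈ Θ(n^4 · (log n)^2)

Compare the terms by growth order. For large n, n^a · (log n)^b dominates n^a' · (log n)^b' iff a > a', or (a = a' and b > b'). Ranking the 4 terms shows the dominant one is 9 · n^4 · (log n)^2. Hence f(n) ∈ Θ(n^4 · (log n)^2).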